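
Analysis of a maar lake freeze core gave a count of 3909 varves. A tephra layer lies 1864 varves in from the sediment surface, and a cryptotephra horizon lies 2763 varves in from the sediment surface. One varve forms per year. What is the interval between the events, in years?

Separation: 2763 − 1864 = 899 varves.
One varve per year makes the interval 899 years.

899 years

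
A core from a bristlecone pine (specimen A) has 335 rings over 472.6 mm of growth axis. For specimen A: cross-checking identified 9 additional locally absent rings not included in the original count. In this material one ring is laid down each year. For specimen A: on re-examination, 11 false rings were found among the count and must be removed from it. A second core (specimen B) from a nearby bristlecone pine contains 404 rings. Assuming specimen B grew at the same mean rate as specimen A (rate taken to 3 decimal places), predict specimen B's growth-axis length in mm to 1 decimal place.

Specimen A: true ring count = 335 − 11 + 9 = 333.
A: Mean rate = 472.6 mm / 333 years ≈ 1.419 mm per year.
B's length ≈ 1.419 × 404 = 573.3 mm.

573.3 mm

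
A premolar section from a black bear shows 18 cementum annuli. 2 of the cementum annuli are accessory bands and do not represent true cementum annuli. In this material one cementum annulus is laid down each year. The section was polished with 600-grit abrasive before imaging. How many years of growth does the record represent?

16 yr

True cementum annulus count = 18 − 2 = 16.
At one cementum annulus per year, that is 16 years.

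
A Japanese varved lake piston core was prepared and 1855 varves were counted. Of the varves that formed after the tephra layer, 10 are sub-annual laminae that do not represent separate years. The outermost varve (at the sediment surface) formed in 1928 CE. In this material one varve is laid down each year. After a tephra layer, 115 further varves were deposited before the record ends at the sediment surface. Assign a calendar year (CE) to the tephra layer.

1823 CE

There are 115 varves younger than the tephra layer.
Removing the 10 false varves leaves 115 − 10 = 105 true varves beyond the tephra layer.
1928 − 105 = 1823 CE.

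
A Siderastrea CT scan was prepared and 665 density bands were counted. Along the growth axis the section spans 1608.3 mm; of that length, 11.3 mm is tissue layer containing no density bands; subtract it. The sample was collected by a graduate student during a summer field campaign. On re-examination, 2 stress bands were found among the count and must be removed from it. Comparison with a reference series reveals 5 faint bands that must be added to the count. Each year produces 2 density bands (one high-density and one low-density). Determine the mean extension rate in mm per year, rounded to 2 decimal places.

After corrections the count is 665 − 2 + 5 = 668 density bands.
With 2 density bands per year, 668 / 2 = 334 years.
The growth record spans 1608.3 − 11.3 = 1597.0 mm.
Mean rate = 1597.0 mm / 334 years ≈ 4.78 mm per year.

4.78 mm per year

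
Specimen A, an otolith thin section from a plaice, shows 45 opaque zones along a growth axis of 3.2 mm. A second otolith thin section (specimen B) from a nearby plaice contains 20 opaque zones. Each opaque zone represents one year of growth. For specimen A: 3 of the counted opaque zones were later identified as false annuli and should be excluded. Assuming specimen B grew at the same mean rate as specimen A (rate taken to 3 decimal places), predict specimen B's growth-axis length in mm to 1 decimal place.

Specimen A: correcting the raw count gives 45 − 3 = 42 true opaque zones.
A: 3.2 mm over 42 years gives 3.2 / 42 ≈ 0.076 mm/year.
B's length ≈ 0.076 × 20 = 1.5 mm.

1.5 mm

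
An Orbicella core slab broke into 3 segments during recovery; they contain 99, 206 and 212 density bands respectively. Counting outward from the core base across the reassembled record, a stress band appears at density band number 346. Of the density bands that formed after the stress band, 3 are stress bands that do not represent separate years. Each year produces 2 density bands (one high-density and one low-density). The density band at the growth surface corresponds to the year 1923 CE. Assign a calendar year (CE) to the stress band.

1839 CE

Total density bands = 99 + 206 + 212 = 517.
The stress band sits at density band 346 from the core base, so 517 − 346 = 171 density bands formed after it.
Removing the 3 false density bands leaves 171 − 3 = 168 true density bands beyond the stress band.
With 2 density bands per year, 168 / 2 = 84 years.
1923 − 84 = 1839 CE.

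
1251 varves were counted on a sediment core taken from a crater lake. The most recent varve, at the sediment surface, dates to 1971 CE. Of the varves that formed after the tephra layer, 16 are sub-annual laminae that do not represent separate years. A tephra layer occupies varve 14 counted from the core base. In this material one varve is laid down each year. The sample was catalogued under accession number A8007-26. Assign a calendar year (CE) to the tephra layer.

Between varve 14 and the sediment surface there are 1251 − 14 = 1237 varves.
1237 − 16 false = 1221 true varves after the tephra layer.
The varve at the sediment surface is 1971 CE, so the tephra layer dates to 1971 − 1221 = 750 CE.

750 CE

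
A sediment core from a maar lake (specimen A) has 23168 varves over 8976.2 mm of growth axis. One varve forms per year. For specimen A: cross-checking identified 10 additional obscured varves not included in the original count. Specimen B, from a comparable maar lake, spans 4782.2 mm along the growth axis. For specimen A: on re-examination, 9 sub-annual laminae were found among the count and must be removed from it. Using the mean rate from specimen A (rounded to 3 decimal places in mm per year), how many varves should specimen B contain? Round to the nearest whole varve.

12357 varves

Specimen A: true varve count = 23168 − 9 + 10 = 23169.
A: Extension rate ≈ 8976.2 / 23169 = 0.387 mm/yr.
Specimen B: 4782.2 mm / 0.387 mm per year = 12357.11 years ≈ 12357 varves.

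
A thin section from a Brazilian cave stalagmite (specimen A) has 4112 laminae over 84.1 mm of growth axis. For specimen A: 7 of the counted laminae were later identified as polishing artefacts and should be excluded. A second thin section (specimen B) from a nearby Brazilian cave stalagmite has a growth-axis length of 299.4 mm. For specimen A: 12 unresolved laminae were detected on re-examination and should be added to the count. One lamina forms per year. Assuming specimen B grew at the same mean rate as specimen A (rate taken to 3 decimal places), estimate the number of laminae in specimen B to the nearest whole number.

Specimen A: correcting the raw count gives 4112 − 7 + 12 = 4117 true laminae.
A: 84.1 mm over 4117 years gives 84.1 / 4117 ≈ 0.020 mm per year.
B spans 299.4 / 0.020 = 14970.00 years ≈ 14970 laminae.

14970 laminae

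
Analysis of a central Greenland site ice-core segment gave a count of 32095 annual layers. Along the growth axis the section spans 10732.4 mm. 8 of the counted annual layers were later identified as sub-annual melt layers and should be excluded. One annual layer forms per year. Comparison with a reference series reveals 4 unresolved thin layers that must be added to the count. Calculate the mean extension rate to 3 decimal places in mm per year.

0.334 mm per year

True annual layer count = 32095 − 8 + 4 = 32091.
Extension rate ≈ 10732.4 / 32091 = 0.334 mm per year.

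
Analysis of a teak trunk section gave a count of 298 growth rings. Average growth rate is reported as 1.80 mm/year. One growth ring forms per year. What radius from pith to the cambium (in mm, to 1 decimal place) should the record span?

536.4 mm

The record spans 298 years at 1.80 mm per year.
Length ≈ 1.80 × 298 = 536.4 mm.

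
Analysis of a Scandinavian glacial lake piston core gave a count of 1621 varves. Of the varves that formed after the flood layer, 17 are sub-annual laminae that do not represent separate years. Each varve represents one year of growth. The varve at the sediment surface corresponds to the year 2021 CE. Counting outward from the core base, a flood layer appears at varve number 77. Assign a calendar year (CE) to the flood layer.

The flood layer sits at varve 77 from the core base, so 1621 − 77 = 1544 varves formed after it.
Removing the 17 false varves leaves 1544 − 17 = 1527 true varves beyond the flood layer.
Counting back 1527 years from 2021 CE places the flood layer in 2021 − 1527 = 494 CE.

494 CE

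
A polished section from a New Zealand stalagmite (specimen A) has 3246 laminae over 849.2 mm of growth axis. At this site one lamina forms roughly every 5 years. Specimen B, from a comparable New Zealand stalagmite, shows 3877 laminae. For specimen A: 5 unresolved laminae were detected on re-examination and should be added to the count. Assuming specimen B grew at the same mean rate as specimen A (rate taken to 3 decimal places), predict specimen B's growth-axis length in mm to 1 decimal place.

Specimen A: true lamina count = 3246 + 5 = 3251.
Specimen A: at 5 years per lamina, 3251 × 5 = 16255 years.
A: 849.2 mm over 16255 years gives 849.2 / 16255 ≈ 0.052 mm/year.
Specimen B: multiplying by 5 years per lamina: 3877 × 5 = 19385 years. B's length ≈ 0.052 × 19385 = 1008.0 mm.

1008.0 mm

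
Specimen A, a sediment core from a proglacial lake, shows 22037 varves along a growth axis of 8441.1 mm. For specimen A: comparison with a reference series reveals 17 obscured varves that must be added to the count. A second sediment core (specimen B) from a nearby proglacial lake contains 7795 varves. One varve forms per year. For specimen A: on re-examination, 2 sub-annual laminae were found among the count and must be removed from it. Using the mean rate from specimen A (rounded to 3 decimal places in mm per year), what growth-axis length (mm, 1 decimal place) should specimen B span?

2985.5 mm

Specimen A: true varve count = 22037 − 2 + 17 = 22052.
A: Mean rate = 8441.1 mm / 22052 years ≈ 0.383 mm/yr.
Length of B = 0.383 × 7795 = 2985.5 mm.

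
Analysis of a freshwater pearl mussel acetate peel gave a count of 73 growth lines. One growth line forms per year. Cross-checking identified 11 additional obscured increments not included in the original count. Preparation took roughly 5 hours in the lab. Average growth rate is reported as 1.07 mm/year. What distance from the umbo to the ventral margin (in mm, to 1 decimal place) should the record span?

89.9 mm

True growth line count = 73 + 11 = 84.
Length ≈ 1.07 × 84 = 89.9 mm.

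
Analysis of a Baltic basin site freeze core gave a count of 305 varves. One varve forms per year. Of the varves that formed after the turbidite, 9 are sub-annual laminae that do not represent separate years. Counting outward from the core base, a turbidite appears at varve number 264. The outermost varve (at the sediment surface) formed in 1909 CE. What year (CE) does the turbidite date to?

Between varve 264 and the sediment surface there are 305 − 264 = 41 varves.
Excluding 9 false varves: 41 − 9 = 32.
1909 − 32 = 1877 CE.

1877 CE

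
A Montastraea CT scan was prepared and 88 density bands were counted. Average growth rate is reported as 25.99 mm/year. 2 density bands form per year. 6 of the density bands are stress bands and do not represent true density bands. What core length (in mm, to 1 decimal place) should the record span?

1065.6 mm

Adjusted count: 88 − 6 = 82 density bands.
Dividing by 2 density bands per year: 82 / 2 = 41 years.
Length ≈ 25.99 × 41 = 1065.6 mm.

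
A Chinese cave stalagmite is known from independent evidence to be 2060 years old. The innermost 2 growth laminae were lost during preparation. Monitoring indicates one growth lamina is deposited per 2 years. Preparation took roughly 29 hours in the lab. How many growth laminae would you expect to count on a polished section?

One growth lamina every 2 years means 2060 / 2 = 1030 growth laminae.
1030 − 2 missed = 1028 growth laminae expected in the prepared section.

1028 growth laminae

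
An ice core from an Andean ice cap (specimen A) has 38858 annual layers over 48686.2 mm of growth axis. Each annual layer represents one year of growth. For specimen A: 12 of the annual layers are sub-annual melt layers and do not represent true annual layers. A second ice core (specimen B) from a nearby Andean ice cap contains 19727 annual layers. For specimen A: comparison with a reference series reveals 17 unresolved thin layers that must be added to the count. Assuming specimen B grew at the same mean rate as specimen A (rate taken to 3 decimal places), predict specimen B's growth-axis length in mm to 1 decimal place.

24717.9 mm

Specimen A: adjusted count: 38858 − 12 + 17 = 38863 annual layers.
A: Extension rate ≈ 48686.2 / 38863 = 1.253 mm/year.
Length of B = 1.253 × 19727 = 24717.9 mm.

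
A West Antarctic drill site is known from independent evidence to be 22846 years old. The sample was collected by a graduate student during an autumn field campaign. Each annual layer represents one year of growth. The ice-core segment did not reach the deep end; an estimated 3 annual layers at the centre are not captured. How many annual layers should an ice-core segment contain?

22843 annual layers

Expected annual layers over 22846 years: 22846.
Subtracting the 3 annual layers not captured gives 22846 − 3 = 22843 annual layers in the record.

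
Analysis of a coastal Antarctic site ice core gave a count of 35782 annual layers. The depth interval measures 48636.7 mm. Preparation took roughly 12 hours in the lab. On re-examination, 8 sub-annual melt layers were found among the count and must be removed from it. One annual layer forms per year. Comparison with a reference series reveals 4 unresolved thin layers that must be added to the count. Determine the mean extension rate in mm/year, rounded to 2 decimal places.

True annual layer count = 35782 − 8 + 4 = 35778.
Mean rate = 48636.7 mm / 35778 years ≈ 1.36 mm/year.

1.36 mm/year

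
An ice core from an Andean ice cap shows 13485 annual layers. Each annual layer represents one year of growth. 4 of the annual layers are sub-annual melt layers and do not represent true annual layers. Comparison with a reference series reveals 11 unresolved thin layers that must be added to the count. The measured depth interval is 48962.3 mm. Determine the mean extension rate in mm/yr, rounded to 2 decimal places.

Adjusted count: 13485 − 4 + 11 = 13492 annual layers.
48962.3 mm over 13492 years gives 48962.3 / 13492 ≈ 3.63 mm/yr.

3.63 mm/yr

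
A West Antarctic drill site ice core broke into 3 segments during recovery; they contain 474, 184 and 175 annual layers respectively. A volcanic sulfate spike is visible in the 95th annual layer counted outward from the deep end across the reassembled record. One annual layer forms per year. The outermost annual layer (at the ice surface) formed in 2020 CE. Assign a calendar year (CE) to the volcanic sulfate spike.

1282 CE

Total annual layers = 474 + 184 + 175 = 833.
Between annual layer 95 and the ice surface there are 833 − 95 = 738 annual layers.
Counting back 738 years from 2020 CE places the volcanic sulfate spike in 2020 − 738 = 1282 CE.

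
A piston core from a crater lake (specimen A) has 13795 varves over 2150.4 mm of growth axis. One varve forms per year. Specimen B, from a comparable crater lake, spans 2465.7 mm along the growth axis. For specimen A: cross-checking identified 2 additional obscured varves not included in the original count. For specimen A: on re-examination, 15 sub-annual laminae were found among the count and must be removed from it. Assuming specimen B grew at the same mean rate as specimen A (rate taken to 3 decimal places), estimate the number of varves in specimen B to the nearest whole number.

15806 varves

Specimen A: after corrections the count is 13795 − 15 + 2 = 13782 varves.
A: Mean rate = 2150.4 mm / 13782 years ≈ 0.156 mm/year.
For B, 2465.7 / 0.156 = 15805.77 years ≈ 15806 varves.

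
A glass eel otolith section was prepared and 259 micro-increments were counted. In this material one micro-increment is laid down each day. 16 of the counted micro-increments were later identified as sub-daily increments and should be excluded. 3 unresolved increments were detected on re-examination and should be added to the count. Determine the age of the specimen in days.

246 days

Adjusted count: 259 − 16 + 3 = 246 micro-increments.
One micro-increment per day makes the duration 246 days.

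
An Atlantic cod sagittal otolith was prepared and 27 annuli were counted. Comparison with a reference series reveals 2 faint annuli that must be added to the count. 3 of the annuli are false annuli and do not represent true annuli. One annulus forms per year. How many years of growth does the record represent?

Correcting the raw count gives 27 − 3 + 2 = 26 true annuli.
At one annulus per year, that is 26 years.

26 years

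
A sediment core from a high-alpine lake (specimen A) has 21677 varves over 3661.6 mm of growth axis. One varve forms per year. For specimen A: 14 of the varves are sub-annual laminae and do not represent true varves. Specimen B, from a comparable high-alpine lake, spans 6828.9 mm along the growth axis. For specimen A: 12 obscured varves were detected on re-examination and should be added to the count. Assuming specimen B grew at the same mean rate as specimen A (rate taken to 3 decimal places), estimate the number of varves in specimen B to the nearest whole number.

40408 varves

Specimen A: adjusted count: 21677 − 14 + 12 = 21675 varves.
A: Extension rate ≈ 3661.6 / 21675 = 0.169 mm/year.
B spans 6828.9 / 0.169 = 40407.69 years ≈ 40408 varves.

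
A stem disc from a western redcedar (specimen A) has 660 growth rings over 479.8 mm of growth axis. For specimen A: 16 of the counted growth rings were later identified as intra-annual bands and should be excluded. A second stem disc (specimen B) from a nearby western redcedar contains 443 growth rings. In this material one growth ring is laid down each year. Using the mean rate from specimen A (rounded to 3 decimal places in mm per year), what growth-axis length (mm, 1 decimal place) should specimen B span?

Specimen A: correcting the raw count gives 660 − 16 = 644 true growth rings.
A: 479.8 mm over 644 years gives 479.8 / 644 ≈ 0.745 mm/year.
B's length ≈ 0.745 × 443 = 330.0 mm.

330.0 mm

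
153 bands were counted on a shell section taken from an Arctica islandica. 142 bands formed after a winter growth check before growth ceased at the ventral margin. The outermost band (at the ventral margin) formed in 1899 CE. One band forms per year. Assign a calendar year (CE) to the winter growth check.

1757 CE

There are 142 bands younger than the winter growth check.
Counting back 142 years from 1899 CE places the winter growth check in 1899 − 142 = 1757 CE.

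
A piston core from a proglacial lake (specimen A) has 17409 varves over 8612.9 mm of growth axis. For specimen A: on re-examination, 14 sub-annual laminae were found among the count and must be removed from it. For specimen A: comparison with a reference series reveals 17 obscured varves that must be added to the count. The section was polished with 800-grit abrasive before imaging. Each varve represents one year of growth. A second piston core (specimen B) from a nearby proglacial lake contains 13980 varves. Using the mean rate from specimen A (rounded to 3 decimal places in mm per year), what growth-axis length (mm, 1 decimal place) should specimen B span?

6920.1 mm

Specimen A: adjusted count: 17409 − 14 + 17 = 17412 varves.
A: Mean rate = 8612.9 mm / 17412 years ≈ 0.495 mm/yr.
Length of B = 0.495 × 13980 = 6920.1 mm.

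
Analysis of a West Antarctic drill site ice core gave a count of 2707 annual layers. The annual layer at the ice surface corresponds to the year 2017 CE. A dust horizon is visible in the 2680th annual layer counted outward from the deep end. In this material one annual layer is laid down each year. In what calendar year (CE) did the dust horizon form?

The dust horizon sits at annual layer 2680 from the deep end, so 2707 − 2680 = 27 annual layers formed after it.
2017 − 27 = 1990 CE.

1990 CE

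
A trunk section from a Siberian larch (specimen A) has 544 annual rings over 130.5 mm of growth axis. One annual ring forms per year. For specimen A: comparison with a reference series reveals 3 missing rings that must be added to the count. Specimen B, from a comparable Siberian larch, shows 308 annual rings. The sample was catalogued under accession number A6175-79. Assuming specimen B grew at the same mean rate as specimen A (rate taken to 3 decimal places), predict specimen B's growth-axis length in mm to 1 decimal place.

73.6 mm

Specimen A: correcting the raw count gives 544 + 3 = 547 true annual rings.
A: Mean rate = 130.5 mm / 547 years ≈ 0.239 mm/yr.
Length of B = 0.239 × 308 = 73.6 mm.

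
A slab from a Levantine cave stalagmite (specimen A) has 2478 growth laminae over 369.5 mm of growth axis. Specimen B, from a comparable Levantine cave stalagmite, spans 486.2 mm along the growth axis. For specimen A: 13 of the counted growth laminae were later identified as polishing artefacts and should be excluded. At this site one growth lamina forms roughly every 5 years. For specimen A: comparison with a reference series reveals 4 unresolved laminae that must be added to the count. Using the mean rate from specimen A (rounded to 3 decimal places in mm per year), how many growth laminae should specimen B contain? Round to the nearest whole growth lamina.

Specimen A: adjusted count: 2478 − 13 + 4 = 2469 growth laminae.
Specimen A: 2469 growth laminae at 5 years each span 2469 × 5 = 12345 years.
A: Mean rate = 369.5 mm / 12345 years ≈ 0.030 mm/year.
Specimen B: 486.2 mm / 0.030 mm per year = 16206.67 years; at 5 years per growth lamina that is 16206.67 / 5 ≈ 3241 growth laminae.

3241 growth laminae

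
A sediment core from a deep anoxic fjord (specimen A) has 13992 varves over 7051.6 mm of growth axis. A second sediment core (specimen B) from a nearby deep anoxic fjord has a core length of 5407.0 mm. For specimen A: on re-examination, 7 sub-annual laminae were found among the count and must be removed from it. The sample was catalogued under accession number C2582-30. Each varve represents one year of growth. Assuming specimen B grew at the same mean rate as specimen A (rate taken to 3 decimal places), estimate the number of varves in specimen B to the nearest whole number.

Specimen A: correcting the raw count gives 13992 − 7 = 13985 true varves.
A: Extension rate ≈ 7051.6 / 13985 = 0.504 mm/year.
B spans 5407.0 / 0.504 = 10728.17 years ≈ 10728 varves.

10728 varves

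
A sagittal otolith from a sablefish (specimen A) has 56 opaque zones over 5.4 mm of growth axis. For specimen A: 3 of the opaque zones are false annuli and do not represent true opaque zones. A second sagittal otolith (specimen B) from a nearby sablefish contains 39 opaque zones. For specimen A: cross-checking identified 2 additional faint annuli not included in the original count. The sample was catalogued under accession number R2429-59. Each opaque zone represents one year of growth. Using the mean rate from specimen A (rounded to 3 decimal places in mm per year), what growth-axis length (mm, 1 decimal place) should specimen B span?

3.8 mm

Specimen A: adjusted count: 56 − 3 + 2 = 55 opaque zones.
A: 5.4 mm over 55 years gives 5.4 / 55 ≈ 0.098 mm per year.
Length of B = 0.098 × 39 = 3.8 mm.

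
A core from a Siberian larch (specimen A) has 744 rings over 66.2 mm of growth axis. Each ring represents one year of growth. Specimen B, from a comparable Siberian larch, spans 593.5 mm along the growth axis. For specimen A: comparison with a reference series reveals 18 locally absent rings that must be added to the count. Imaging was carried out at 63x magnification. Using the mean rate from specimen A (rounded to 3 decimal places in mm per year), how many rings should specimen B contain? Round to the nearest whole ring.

Specimen A: correcting the raw count gives 744 + 18 = 762 true rings.
A: Mean rate = 66.2 mm / 762 years ≈ 0.087 mm per year.
Specimen B: 593.5 mm / 0.087 mm per year = 6821.84 years ≈ 6822 rings.

6822 rings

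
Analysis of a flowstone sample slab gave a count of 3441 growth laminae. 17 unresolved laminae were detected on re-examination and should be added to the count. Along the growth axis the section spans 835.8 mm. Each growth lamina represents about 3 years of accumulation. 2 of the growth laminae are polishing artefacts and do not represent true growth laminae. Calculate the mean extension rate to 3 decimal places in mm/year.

0.081 mm/year

After corrections the count is 3441 − 2 + 17 = 3456 growth laminae.
At 3 years per growth lamina, 3456 × 3 = 10368 years.
Mean rate = 835.8 mm / 10368 years ≈ 0.081 mm/year.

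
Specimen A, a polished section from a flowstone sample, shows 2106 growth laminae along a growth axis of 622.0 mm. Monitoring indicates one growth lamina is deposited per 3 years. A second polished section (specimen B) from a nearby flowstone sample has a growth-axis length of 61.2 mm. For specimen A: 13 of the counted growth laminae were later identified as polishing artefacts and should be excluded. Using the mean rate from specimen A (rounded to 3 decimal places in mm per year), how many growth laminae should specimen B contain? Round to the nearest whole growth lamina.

Specimen A: adjusted count: 2106 − 13 = 2093 growth laminae.
Specimen A: 2093 growth laminae at 3 years each span 2093 × 3 = 6279 years.
A: Mean rate = 622.0 mm / 6279 years ≈ 0.099 mm/yr.
Specimen B: 61.2 mm / 0.099 mm per year = 618.18 years; at 3 years per growth lamina that is 618.18 / 3 ≈ 206 growth laminae.

206 growth laminae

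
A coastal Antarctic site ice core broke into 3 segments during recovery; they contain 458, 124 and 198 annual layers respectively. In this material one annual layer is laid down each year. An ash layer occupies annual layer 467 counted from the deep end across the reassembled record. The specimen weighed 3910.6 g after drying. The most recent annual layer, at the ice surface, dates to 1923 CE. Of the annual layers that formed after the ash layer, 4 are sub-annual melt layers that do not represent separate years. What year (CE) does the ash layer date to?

Total annual layers = 458 + 124 + 198 = 780.
The ash layer sits at annual layer 467 from the deep end, so 780 − 467 = 313 annual layers formed after it.
Excluding 4 false annual layers: 313 − 4 = 309.
1923 − 309 = 1614 CE.

1614 CE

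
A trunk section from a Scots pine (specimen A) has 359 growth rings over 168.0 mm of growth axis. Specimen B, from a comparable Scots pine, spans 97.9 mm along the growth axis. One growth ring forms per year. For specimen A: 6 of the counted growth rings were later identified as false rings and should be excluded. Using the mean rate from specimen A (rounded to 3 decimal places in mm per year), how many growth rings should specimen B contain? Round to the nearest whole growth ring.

206 growth rings

Specimen A: after corrections the count is 359 − 6 = 353 growth rings.
A: Mean rate = 168.0 mm / 353 years ≈ 0.476 mm per year.
B spans 97.9 / 0.476 = 205.67 years ≈ 206 growth rings.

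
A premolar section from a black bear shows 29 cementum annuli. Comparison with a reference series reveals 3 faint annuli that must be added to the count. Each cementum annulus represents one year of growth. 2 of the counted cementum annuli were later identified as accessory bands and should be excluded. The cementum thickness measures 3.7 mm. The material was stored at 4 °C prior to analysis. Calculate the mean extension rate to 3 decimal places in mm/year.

0.123 mm/year

After corrections the count is 29 − 2 + 3 = 30 cementum annuli.
Extension rate ≈ 3.7 / 30 = 0.123 mm/year.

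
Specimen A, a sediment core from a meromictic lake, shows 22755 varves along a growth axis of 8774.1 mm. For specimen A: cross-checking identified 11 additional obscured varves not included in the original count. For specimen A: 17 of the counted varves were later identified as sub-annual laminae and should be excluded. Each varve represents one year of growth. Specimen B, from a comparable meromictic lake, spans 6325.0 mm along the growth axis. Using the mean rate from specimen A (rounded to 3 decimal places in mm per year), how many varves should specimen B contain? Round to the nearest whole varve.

Specimen A: adjusted count: 22755 − 17 + 11 = 22749 varves.
A: 8774.1 mm over 22749 years gives 8774.1 / 22749 ≈ 0.386 mm/year.
Specimen B: 6325.0 mm / 0.386 mm per year = 16386.01 years ≈ 16386 varves.

16386 varves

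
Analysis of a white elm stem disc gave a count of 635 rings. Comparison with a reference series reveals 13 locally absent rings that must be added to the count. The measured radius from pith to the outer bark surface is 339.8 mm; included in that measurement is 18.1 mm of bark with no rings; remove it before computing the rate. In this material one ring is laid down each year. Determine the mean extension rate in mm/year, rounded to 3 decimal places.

0.496 mm/year

Correcting the raw count gives 635 + 13 = 648 true rings.
Removing the 18.1 mm offcut leaves 339.8 − 18.1 = 321.7 mm.
321.7 mm over 648 years gives 321.7 / 648 ≈ 0.496 mm/year.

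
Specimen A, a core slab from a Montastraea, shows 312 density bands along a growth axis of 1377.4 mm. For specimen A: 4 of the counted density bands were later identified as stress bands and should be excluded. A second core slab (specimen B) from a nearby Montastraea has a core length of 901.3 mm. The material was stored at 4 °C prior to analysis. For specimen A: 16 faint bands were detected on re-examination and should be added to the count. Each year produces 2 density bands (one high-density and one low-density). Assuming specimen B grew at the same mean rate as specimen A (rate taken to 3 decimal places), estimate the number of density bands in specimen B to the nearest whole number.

Specimen A: true density band count = 312 − 4 + 16 = 324.
Specimen A: 324 density bands at 2 per year is 324 / 2 = 162 years.
A: 1377.4 mm over 162 years gives 1377.4 / 162 ≈ 8.502 mm/yr.
Specimen B: 901.3 mm / 8.502 mm per year = 106.01 years; at 2 density bands per year that is 106.01 × 2 ≈ 212 density bands.

212 density bands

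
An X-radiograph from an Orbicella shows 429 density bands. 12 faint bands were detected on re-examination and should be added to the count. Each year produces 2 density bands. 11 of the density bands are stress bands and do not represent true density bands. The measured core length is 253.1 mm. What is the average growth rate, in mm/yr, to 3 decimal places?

True density band count = 429 − 11 + 12 = 430.
430 density bands at 2 per year is 430 / 2 = 215 years.
253.1 mm over 215 years gives 253.1 / 215 ≈ 1.177 mm/yr.

1.177 mm/yr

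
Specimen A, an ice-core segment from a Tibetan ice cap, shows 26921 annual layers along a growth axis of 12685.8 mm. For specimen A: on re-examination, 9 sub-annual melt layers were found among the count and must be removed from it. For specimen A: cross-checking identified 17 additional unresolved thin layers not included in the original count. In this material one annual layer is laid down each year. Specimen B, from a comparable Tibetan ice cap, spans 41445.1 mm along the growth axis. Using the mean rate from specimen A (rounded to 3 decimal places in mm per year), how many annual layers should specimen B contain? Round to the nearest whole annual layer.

Specimen A: adjusted count: 26921 − 9 + 17 = 26929 annual layers.
A: Mean rate = 12685.8 mm / 26929 years ≈ 0.471 mm/yr.
Specimen B: 41445.1 mm / 0.471 mm per year = 87993.84 years ≈ 87994 annual layers.

87994 annual layers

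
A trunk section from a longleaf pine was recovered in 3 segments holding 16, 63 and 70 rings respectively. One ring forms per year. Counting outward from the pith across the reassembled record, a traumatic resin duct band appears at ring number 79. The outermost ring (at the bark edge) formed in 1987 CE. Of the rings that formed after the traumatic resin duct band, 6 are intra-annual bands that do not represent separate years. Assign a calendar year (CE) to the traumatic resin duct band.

1923 CE

Total rings = 16 + 63 + 70 = 149.
The traumatic resin duct band sits at ring 79 from the pith, so 149 − 79 = 70 rings formed after it.
Removing the 6 false rings leaves 70 − 6 = 64 true rings beyond the traumatic resin duct band.
The ring at the bark edge is 1987 CE, so the traumatic resin duct band dates to 1987 − 64 = 1923 CE.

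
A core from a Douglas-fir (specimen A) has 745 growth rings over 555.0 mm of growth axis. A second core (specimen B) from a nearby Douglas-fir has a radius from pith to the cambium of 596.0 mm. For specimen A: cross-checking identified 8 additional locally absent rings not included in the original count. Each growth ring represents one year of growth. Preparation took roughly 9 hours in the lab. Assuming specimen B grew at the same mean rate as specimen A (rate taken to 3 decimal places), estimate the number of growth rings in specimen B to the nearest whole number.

809 growth rings

Specimen A: true growth ring count = 745 + 8 = 753.
A: Mean rate = 555.0 mm / 753 years ≈ 0.737 mm per year.
B spans 596.0 / 0.737 = 808.68 years ≈ 809 growth rings.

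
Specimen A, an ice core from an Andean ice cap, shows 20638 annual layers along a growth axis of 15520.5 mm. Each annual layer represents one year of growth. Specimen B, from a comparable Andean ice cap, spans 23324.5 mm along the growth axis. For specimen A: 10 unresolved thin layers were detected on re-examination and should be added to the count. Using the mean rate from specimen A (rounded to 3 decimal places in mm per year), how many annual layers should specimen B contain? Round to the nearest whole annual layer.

Specimen A: adjusted count: 20638 + 10 = 20648 annual layers.
A: Extension rate ≈ 15520.5 / 20648 = 0.752 mm/year.
B spans 23324.5 / 0.752 = 31016.62 years ≈ 31017 annual layers.

31017 annual layers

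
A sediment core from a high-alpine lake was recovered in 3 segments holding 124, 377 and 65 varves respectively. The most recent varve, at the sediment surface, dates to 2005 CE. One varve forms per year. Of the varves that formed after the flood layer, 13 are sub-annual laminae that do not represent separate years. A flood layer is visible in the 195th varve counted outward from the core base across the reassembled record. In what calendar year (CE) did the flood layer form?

Total varves = 124 + 377 + 65 = 566.
566 − 195 = 371 varves lie beyond the flood layer toward the sediment surface.
371 − 13 false = 358 true varves after the flood layer.
The varve at the sediment surface is 2005 CE, so the flood layer dates to 2005 − 358 = 1647 CE.

1647 CE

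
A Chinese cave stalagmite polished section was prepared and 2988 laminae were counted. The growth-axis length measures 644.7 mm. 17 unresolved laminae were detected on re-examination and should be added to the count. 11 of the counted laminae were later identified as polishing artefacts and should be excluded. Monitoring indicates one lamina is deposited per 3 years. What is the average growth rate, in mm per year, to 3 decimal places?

0.072 mm per year

Correcting the raw count gives 2988 − 11 + 17 = 2994 true laminae.
At 3 years per lamina, 2994 × 3 = 8982 years.
644.7 mm over 8982 years gives 644.7 / 8982 ≈ 0.072 mm per year.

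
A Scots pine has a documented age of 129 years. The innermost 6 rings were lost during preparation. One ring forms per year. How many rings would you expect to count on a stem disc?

One ring per year gives 129 rings over 129 years.
Subtracting the 6 rings not captured gives 129 − 6 = 123 rings in the record.

123 rings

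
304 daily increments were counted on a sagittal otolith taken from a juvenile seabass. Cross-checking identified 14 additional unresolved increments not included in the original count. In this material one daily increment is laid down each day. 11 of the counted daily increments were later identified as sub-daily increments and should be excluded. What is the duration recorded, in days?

After corrections the count is 304 − 11 + 14 = 307 daily increments.
At one daily increment per day, that is 307 days.

307 d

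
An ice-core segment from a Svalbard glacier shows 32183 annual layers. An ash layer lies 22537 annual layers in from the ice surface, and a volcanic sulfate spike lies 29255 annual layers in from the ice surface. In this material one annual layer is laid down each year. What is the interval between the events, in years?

6718 yr

Separation: 29255 − 22537 = 6718 annual layers.
That is 6718 years at one annual layer per year.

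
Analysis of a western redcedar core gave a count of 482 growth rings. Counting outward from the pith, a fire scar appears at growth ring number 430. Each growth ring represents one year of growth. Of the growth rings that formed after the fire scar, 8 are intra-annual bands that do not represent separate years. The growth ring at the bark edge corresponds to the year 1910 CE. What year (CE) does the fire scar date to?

The fire scar sits at growth ring 430 from the pith, so 482 − 430 = 52 growth rings formed after it.
Excluding 8 false growth rings: 52 − 8 = 44.
Counting back 44 years from 1910 CE places the fire scar in 1910 − 44 = 1866 CE.

1866 CE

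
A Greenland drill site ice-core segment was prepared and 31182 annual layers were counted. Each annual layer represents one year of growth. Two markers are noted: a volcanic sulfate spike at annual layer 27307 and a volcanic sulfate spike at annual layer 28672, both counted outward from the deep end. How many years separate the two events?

28672 − 27307 = 1365 annual layers lie between the two events.
That is 1365 years at one annual layer per year.

1365 years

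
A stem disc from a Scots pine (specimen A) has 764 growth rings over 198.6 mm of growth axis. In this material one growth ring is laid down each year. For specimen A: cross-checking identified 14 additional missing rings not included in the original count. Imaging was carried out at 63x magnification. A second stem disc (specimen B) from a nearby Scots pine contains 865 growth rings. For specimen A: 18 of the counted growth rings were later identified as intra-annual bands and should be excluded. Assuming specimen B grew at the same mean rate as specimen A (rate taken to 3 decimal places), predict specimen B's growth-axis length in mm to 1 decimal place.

225.8 mm

Specimen A: adjusted count: 764 − 18 + 14 = 760 growth rings.
A: Extension rate ≈ 198.6 / 760 = 0.261 mm per year.
B's length ≈ 0.261 × 865 = 225.8 mm.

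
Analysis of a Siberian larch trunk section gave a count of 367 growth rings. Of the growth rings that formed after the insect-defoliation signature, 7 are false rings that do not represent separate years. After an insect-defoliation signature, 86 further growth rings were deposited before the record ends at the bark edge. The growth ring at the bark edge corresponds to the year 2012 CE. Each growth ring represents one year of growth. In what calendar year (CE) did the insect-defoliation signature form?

1933 CE

86 growth rings post-date the insect-defoliation signature.
86 − 7 false = 79 true growth rings after the insect-defoliation signature.
2012 − 79 = 1933 CE.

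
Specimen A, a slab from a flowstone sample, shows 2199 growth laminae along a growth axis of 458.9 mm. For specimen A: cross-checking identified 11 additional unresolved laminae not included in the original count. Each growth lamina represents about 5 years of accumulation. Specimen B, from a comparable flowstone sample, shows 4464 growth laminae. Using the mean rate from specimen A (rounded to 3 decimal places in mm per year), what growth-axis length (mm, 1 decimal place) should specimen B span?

Specimen A: correcting the raw count gives 2199 + 11 = 2210 true growth laminae.
Specimen A: 2210 growth laminae at 5 years each span 2210 × 5 = 11050 years.
A: Mean rate = 458.9 mm / 11050 years ≈ 0.042 mm/yr.
Specimen B: at 5 years per growth lamina, 4464 × 5 = 22320 years. B's length ≈ 0.042 × 22320 = 937.4 mm.

937.4 mm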